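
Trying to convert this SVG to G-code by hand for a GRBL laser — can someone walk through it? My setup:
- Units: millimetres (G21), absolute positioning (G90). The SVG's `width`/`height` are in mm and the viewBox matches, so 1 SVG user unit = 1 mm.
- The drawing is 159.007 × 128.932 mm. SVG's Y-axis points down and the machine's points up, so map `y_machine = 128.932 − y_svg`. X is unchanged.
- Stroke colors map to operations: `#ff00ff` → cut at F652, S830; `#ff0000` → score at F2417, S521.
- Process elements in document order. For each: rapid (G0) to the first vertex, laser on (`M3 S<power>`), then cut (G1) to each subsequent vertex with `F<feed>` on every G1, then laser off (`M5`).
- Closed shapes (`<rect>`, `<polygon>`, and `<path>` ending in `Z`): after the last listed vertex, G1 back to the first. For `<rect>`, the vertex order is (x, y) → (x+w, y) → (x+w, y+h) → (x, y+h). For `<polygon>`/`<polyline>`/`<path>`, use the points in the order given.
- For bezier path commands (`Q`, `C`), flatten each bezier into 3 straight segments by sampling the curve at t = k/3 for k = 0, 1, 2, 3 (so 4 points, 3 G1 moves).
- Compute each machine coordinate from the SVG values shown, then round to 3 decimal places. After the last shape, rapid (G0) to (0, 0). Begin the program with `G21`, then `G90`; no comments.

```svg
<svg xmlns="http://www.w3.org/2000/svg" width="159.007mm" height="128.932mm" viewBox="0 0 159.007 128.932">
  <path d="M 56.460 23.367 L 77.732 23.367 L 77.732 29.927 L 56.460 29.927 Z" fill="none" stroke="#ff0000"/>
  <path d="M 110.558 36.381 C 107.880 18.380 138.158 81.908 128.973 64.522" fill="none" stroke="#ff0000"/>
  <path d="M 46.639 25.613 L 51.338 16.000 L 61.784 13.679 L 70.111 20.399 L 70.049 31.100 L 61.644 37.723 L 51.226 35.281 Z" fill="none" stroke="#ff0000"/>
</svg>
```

viewBox `0 0 159.007 128.932` with mm width/height → 1 unit = 1 mm. Flip: y_m = 128.932 − y_svg.

**Shape 1** — `<path>` rectangle, stroke `#ff0000` → score (S521, F2417). Machine vertices: (56.460,105.565) → (77.732,105.565) → (77.732,99.005) → (56.460,99.005) → (56.460,105.565). Closed: final G1 returns to the first vertex.

**Shape 2** — `<path>` cubic bezier, stroke `#ff0000` → score (S521, F2417). Control points (SVG): P0=(110.558,36.381), P1=(107.880,18.380), P2=(138.158,81.908), P3=(128.973,64.522); sampled at t=k/3. Machine vertices: (110.558,92.551) → (116.183,89.392) → (127.686,67.979) → (128.973,64.410). Open path.

**Shape 3** — `<path>` regular polygon, stroke `#ff0000` → score (S521, F2417). Machine vertices: (46.639,103.319) → (51.338,112.932) → (61.784,115.253) → (70.111,108.533) → (70.049,97.832) → (61.644,91.209) → (51.226,93.651) → (46.639,103.319). Closed: final G1 returns to the first vertex.

G21
G90
G0 X56.460 Y105.565
M3 S521
G1 X77.732 Y105.565 F2417
G1 X77.732 Y99.005 F2417
G1 X56.460 Y99.005 F2417
G1 X56.460 Y105.565 F2417
M5
G0 X110.558 Y92.551
M3 S521
G1 X116.183 Y89.392 F2417
G1 X127.686 Y67.979 F2417
G1 X128.973 Y64.410 F2417
M5
G0 X46.639 Y103.319
M3 S521
G1 X51.338 Y112.932 F2417
G1 X61.784 Y115.253 F2417
G1 X70.111 Y108.533 F2417
G1 X70.049 Y97.832 F2417
G1 X61.644 Y91.209 F2417
G1 X51.226 Y93.651 F2417
G1 X46.639 Y103.319 F2417
M5
G0 X0.000 Y0.000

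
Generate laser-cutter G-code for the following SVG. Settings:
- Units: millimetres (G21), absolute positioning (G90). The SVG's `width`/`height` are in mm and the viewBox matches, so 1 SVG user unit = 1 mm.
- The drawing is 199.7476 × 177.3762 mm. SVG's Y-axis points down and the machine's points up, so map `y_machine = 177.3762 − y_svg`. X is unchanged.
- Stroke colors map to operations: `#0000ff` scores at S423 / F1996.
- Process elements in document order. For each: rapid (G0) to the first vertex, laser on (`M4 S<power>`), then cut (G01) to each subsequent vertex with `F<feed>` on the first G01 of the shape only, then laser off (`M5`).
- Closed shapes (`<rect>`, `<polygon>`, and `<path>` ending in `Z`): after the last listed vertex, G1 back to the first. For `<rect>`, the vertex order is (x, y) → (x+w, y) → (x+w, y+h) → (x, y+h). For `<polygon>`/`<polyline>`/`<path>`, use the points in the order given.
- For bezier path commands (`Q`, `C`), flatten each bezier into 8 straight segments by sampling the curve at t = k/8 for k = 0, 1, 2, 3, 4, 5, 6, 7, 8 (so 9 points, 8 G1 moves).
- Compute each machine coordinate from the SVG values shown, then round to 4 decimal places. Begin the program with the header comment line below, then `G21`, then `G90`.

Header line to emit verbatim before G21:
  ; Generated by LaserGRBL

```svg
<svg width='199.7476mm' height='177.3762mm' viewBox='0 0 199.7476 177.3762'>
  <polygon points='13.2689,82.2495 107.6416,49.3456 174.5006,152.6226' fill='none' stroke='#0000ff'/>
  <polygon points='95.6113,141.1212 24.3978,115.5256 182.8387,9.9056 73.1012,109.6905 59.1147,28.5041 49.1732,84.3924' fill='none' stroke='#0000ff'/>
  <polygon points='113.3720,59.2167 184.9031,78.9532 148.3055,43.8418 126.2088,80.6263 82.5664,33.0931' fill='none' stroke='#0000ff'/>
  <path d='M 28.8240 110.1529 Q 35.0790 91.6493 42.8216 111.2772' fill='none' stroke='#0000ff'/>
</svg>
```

viewBox `0 0 199.7476 177.3762` with mm width/height → 1 unit = 1 mm. Flip: y_m = 177.3762 − y_svg.

**Shape 1** — `<polygon>` closed polygon, stroke `#0000ff` → score (S423, F1996). Machine vertices: (13.2689,95.1267) → (107.6416,128.0306) → (174.5006,24.7536) → (13.2689,95.1267). Closed: final G1 returns to the first vertex.

**Shape 2** — `<polygon>` closed polygon, stroke `#0000ff` → score (S423, F1996). Machine vertices: (95.6113,36.2550) → (24.3978,61.8506) → (182.8387,167.4706) → (73.1012,67.6857) → (59.1147,148.8721) → (49.1732,92.9838) → (95.6113,36.2550). Closed: final G1 returns to the first vertex.

**Shape 3** — `<polygon>` closed polygon, stroke `#0000ff` → score (S423, F1996). Machine vertices: (113.3720,118.1595) → (184.9031,98.4230) → (148.3055,133.5344) → (126.2088,96.7499) → (82.5664,144.2831) → (113.3720,118.1595). Closed: final G1 returns to the first vertex.

**Shape 4** — `<path>` quadratic bezier, stroke `#0000ff` → score (S423, F1996). Control points (SVG): P0=(28.8240,110.1529), P1=(35.0790,91.6493), P2=(42.8216,111.2772); sampled at t=k/8. Machine vertices: (28.8240,67.2233) → (30.4110,71.2534) → (32.0445,74.0919) → (33.7244,75.7388) → (35.4509,76.1940) → (37.2238,75.4577) → (39.0433,73.5297) → (40.9092,70.4102) → (42.8216,66.0990). Open path.

; Generated by LaserGRBL
G21
G90
G0 X13.2689 Y95.1267
M4 S423
G01 X107.6416 Y128.0306 F1996
G01 X174.5006 Y24.7536
G01 X13.2689 Y95.1267
M5
G0 X95.6113 Y36.2550
M4 S423
G01 X24.3978 Y61.8506 F1996
G01 X182.8387 Y167.4706
G01 X73.1012 Y67.6857
G01 X59.1147 Y148.8721
G01 X49.1732 Y92.9838
G01 X95.6113 Y36.2550
M5
G0 X113.3720 Y118.1595
M4 S423
G01 X184.9031 Y98.4230 F1996
G01 X148.3055 Y133.5344
G01 X126.2088 Y96.7499
G01 X82.5664 Y144.2831
G01 X113.3720 Y118.1595
M5
G0 X28.8240 Y67.2233
M4 S423
G01 X30.4110 Y71.2534 F1996
G01 X32.0445 Y74.0919
G01 X33.7244 Y75.7388
G01 X35.4509 Y76.1940
G01 X37.2238 Y75.4577
G01 X39.0433 Y73.5297
G01 X40.9092 Y70.4102
G01 X42.8216 Y66.0990
M5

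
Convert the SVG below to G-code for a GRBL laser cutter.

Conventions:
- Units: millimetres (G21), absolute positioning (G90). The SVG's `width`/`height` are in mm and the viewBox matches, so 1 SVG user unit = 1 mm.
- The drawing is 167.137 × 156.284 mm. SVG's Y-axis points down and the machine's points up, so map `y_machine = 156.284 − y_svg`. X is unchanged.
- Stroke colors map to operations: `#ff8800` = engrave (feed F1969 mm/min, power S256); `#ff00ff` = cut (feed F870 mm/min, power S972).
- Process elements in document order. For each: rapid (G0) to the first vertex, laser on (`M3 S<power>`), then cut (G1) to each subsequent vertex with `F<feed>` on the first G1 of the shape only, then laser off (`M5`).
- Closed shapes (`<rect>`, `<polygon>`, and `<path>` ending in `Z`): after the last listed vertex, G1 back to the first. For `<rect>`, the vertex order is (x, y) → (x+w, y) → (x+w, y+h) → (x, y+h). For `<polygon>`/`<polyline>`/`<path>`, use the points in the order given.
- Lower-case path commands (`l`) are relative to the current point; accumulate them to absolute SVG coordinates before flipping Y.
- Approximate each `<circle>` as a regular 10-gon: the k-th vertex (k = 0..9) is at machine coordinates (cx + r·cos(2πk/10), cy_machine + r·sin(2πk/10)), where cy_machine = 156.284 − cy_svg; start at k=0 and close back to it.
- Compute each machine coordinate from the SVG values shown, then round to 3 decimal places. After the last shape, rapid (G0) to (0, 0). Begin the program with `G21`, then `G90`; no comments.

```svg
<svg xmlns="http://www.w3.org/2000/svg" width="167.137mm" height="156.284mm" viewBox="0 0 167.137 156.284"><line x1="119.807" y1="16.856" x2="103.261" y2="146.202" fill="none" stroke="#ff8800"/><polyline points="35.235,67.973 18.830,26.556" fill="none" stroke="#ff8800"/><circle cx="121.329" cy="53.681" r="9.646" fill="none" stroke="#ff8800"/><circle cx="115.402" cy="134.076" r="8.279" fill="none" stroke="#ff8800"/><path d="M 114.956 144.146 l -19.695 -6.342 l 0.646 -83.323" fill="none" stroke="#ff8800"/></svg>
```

viewBox `0 0 167.137 156.284` with mm width/height → 1 unit = 1 mm. Flip: y_m = 156.284 − y_svg.

**Shape 1** — `<line>` line segment, stroke `#ff8800` → engrave (S256, F1969). Machine vertices: (119.807,139.428) → (103.261,10.082). Open path.

**Shape 2** — `<polyline>` line segment, stroke `#ff8800` → engrave (S256, F1969). Machine vertices: (35.235,88.311) → (18.830,129.728). Open path.

**Shape 3** — `<circle>` circle, stroke `#ff8800` → engrave (S256, F1969). Machine vertices: (130.975,102.603) → (129.133,108.273) → (124.310,111.777) → (118.348,111.777) → (113.525,108.273) → (111.683,102.603) → (113.525,96.933) → (118.348,93.429) → (124.310,93.429) → (129.133,96.933) → (130.975,102.603). Closed: final G1 returns to the first vertex.

**Shape 4** — `<circle>` circle, stroke `#ff8800` → engrave (S256, F1969). Machine vertices: (123.681,22.208) → (122.100,27.074) → (117.960,30.082) → (112.844,30.082) → (108.704,27.074) → (107.123,22.208) → (108.704,17.342) → (112.844,14.334) → (117.960,14.334) → (122.100,17.342) → (123.681,22.208). Closed: final G1 returns to the first vertex.

**Shape 5** — `<path>` open polyline, stroke `#ff8800` → engrave (S256, F1969). Machine vertices: (114.956,12.138) → (95.261,18.480) → (95.907,101.803). Open path.

G21
G90
G0 X119.807 Y139.428
M3 S256
G1 X103.261 Y10.082 F1969
M5
G0 X35.235 Y88.311
M3 S256
G1 X18.830 Y129.728 F1969
M5
G0 X130.975 Y102.603
M3 S256
G1 X129.133 Y108.273 F1969
G1 X124.310 Y111.777
G1 X118.348 Y111.777
G1 X113.525 Y108.273
G1 X111.683 Y102.603
G1 X113.525 Y96.933
G1 X118.348 Y93.429
G1 X124.310 Y93.429
G1 X129.133 Y96.933
G1 X130.975 Y102.603
M5
G0 X123.681 Y22.208
M3 S256
G1 X122.100 Y27.074 F1969
G1 X117.960 Y30.082
G1 X112.844 Y30.082
G1 X108.704 Y27.074
G1 X107.123 Y22.208
G1 X108.704 Y17.342
G1 X112.844 Y14.334
G1 X117.960 Y14.334
G1 X122.100 Y17.342
G1 X123.681 Y22.208
M5
G0 X114.956 Y12.138
M3 S256
G1 X95.261 Y18.480 F1969
G1 X95.907 Y101.803
M5
G0 X0.000 Y0.000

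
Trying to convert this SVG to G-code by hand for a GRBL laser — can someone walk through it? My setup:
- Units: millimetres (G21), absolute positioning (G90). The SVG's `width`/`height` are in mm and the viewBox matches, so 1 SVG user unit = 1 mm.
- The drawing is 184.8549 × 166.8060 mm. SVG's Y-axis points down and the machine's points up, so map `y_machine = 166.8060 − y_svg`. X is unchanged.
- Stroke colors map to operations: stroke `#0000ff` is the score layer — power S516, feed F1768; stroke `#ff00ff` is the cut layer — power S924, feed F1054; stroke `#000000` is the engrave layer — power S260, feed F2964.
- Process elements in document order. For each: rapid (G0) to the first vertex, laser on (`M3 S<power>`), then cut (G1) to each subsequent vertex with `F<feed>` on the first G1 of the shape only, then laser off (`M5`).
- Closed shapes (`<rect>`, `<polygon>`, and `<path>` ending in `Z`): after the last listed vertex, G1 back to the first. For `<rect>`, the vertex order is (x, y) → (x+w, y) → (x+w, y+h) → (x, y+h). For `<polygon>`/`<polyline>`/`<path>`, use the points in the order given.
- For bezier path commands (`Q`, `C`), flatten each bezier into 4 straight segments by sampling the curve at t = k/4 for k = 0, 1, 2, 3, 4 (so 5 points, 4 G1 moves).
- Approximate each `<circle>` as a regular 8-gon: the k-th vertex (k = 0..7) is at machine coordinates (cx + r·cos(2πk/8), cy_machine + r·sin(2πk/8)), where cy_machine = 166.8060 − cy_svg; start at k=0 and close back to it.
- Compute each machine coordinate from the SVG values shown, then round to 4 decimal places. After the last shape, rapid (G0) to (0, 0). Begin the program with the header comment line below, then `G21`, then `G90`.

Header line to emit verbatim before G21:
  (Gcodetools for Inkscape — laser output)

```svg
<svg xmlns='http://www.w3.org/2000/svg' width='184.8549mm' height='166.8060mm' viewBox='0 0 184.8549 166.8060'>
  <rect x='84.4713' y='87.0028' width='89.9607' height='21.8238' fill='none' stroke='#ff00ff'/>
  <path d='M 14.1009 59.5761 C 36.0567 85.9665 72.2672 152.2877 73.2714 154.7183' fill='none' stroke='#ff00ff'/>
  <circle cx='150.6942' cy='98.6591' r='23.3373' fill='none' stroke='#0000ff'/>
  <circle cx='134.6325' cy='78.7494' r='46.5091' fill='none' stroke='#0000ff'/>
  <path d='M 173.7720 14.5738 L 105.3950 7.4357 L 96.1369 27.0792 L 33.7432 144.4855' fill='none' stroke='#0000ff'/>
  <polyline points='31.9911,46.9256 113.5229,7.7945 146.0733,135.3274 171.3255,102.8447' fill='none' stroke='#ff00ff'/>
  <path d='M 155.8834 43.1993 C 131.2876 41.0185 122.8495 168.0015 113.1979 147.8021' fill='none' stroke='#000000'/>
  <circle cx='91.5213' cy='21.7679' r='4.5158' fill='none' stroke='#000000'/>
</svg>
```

Since the viewBox matches the mm dimensions, user units are millimetres directly. The only transform is the Y-flip y_m = 166.8060 − y_svg.

Shape 1 is a rectangle drawn with `<rect>`. Its stroke #ff00ff means cut at S924, F1054. After flipping Y the toolpath is (84.4713,79.8032) → (174.4320,79.8032) → (174.4320,57.9794) → (84.4713,57.9794) → (84.4713,79.8032), returning to the start.

Shape 2 is a cubic bezier drawn with `<path>`. Its stroke #ff00ff means cut at S924, F1054. After flipping Y the toolpath is (14.1009,107.2299) → (32.4677,81.5723) → (51.5430,50.6739) → (66.6899,24.2679) → (73.2714,12.0877).

Shape 3 is a circle drawn with `<circle>`. Its stroke #0000ff means score at S516, F1768. After flipping Y the toolpath is (174.0315,68.1469) → (167.1962,84.6489) → (150.6942,91.4842) → (134.1922,84.6489) → (127.3569,68.1469) → (134.1922,51.6449) → (150.6942,44.8096) → (167.1962,51.6449) → (174.0315,68.1469), returning to the start.

Shape 4 is a circle drawn with `<circle>`. Its stroke #0000ff means score at S516, F1768. After flipping Y the toolpath is (181.1416,88.0566) → (167.5194,120.9435) → (134.6325,134.5657) → (101.7456,120.9435) → (88.1234,88.0566) → (101.7456,55.1697) → (134.6325,41.5475) → (167.5194,55.1697) → (181.1416,88.0566), returning to the start.

Shape 5 is a open polyline drawn with `<path>`. Its stroke #0000ff means score at S516, F1768. After flipping Y the toolpath is (173.7720,152.2322) → (105.3950,159.3703) → (96.1369,139.7268) → (33.7432,22.3205).

Shape 6 is a open polyline drawn with `<polyline>`. Its stroke #ff00ff means cut at S924, F1054. After flipping Y the toolpath is (31.9911,119.8804) → (113.5229,159.0115) → (146.0733,31.4786) → (171.3255,63.9613).

Shape 7 is a cubic bezier drawn with `<path>`. Its stroke #000000 means engrave at S260, F2964. After flipping Y the toolpath is (155.8834,123.6067) → (140.1947,105.3420) → (128.9366,64.5483) → (120.4805,27.1331) → (113.1979,19.0039).

Shape 8 is a circle drawn with `<circle>`. Its stroke #000000 means engrave at S260, F2964. After flipping Y the toolpath is (96.0371,145.0381) → (94.7145,148.2313) → (91.5213,149.5539) → (88.3281,148.2313) → (87.0055,145.0381) → (88.3281,141.8449) → (91.5213,140.5223) → (94.7145,141.8449) → (96.0371,145.0381), returning to the start.

(Gcodetools for Inkscape — laser output)
G21
G90
G0 X84.4713 Y79.8032
M3 S924
G1 X174.4320 Y79.8032 F1054
G1 X174.4320 Y57.9794
G1 X84.4713 Y57.9794
G1 X84.4713 Y79.8032
M5
G0 X14.1009 Y107.2299
M3 S924
G1 X32.4677 Y81.5723 F1054
G1 X51.5430 Y50.6739
G1 X66.6899 Y24.2679
G1 X73.2714 Y12.0877
M5
G0 X174.0315 Y68.1469
M3 S516
G1 X167.1962 Y84.6489 F1768
G1 X150.6942 Y91.4842
G1 X134.1922 Y84.6489
G1 X127.3569 Y68.1469
G1 X134.1922 Y51.6449
G1 X150.6942 Y44.8096
G1 X167.1962 Y51.6449
G1 X174.0315 Y68.1469
M5
G0 X181.1416 Y88.0566
M3 S516
G1 X167.5194 Y120.9435 F1768
G1 X134.6325 Y134.5657
G1 X101.7456 Y120.9435
G1 X88.1234 Y88.0566
G1 X101.7456 Y55.1697
G1 X134.6325 Y41.5475
G1 X167.5194 Y55.1697
G1 X181.1416 Y88.0566
M5
G0 X173.7720 Y152.2322
M3 S516
G1 X105.3950 Y159.3703 F1768
G1 X96.1369 Y139.7268
G1 X33.7432 Y22.3205
M5
G0 X31.9911 Y119.8804
M3 S924
G1 X113.5229 Y159.0115 F1054
G1 X146.0733 Y31.4786
G1 X171.3255 Y63.9613
M5
G0 X155.8834 Y123.6067
M3 S260
G1 X140.1947 Y105.3420 F2964
G1 X128.9366 Y64.5483
G1 X120.4805 Y27.1331
G1 X113.1979 Y19.0039
M5
G0 X96.0371 Y145.0381
M3 S260
G1 X94.7145 Y148.2313 F2964
G1 X91.5213 Y149.5539
G1 X88.3281 Y148.2313
G1 X87.0055 Y145.0381
G1 X88.3281 Y141.8449
G1 X91.5213 Y140.5223
G1 X94.7145 Y141.8449
G1 X96.0371 Y145.0381
M5
G0 X0.0000 Y0.0000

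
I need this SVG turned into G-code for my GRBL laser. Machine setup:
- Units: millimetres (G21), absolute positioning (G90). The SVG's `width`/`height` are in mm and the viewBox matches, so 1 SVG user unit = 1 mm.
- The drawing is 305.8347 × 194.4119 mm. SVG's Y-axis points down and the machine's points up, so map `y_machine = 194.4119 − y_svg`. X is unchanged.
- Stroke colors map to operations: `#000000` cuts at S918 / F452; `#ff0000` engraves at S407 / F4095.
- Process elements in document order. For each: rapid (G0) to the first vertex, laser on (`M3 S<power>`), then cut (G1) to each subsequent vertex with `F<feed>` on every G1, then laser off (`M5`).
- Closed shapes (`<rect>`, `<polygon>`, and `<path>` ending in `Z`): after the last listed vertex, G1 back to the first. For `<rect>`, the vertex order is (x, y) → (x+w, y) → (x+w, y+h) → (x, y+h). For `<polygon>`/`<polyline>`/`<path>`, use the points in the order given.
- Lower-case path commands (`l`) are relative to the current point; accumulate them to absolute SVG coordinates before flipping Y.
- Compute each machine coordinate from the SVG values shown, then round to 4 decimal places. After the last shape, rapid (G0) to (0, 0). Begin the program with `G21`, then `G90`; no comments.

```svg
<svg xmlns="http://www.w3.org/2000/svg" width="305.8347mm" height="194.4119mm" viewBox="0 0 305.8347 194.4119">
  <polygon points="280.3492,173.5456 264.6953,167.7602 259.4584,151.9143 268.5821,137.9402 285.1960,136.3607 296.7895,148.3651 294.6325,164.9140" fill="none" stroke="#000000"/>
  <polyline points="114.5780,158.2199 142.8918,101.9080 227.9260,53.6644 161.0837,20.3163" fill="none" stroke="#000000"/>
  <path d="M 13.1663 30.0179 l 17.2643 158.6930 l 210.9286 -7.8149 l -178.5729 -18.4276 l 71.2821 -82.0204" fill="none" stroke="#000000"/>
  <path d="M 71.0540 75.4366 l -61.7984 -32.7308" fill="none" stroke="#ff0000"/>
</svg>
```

G21
G90
G0 X280.3492 Y20.8663
M3 S918
G1 X264.6953 Y26.6517 F452
G1 X259.4584 Y42.4976 F452
G1 X268.5821 Y56.4717 F452
G1 X285.1960 Y58.0512 F452
G1 X296.7895 Y46.0468 F452
G1 X294.6325 Y29.4979 F452
G1 X280.3492 Y20.8663 F452
M5
G0 X114.5780 Y36.1920
M3 S918
G1 X142.8918 Y92.5039 F452
G1 X227.9260 Y140.7475 F452
G1 X161.0837 Y174.0956 F452
M5
G0 X13.1663 Y164.3940
M3 S918
G1 X30.4306 Y5.7010 F452
G1 X241.3592 Y13.5159 F452
G1 X62.7863 Y31.9435 F452
G1 X134.0684 Y113.9639 F452
M5
G0 X71.0540 Y118.9753
M3 S407
G1 X9.2556 Y151.7061 F4095
M5
G0 X0.0000 Y0.0000

viewBox `0 0 305.8347 194.4119` with mm width/height → 1 unit = 1 mm. Flip: y_m = 194.4119 − y_svg.

**Shape 1** — `<polygon>` regular polygon, stroke `#000000` → cut (S918, F452). Machine vertices: (280.3492,20.8663) → (264.6953,26.6517) → (259.4584,42.4976) → (268.5821,56.4717) → (285.1960,58.0512) → (296.7895,46.0468) → (294.6325,29.4979) → (280.3492,20.8663). Closed: final G1 returns to the first vertex.

**Shape 2** — `<polyline>` open polyline, stroke `#000000` → cut (S918, F452). Machine vertices: (114.5780,36.1920) → (142.8918,92.5039) → (227.9260,140.7475) → (161.0837,174.0956). Open path.

**Shape 3** — `<path>` open polyline, stroke `#000000` → cut (S918, F452). Machine vertices: (13.1663,164.3940) → (30.4306,5.7010) → (241.3592,13.5159) → (62.7863,31.9435) → (134.0684,113.9639). Open path.

**Shape 4** — `<path>` line segment, stroke `#ff0000` → engrave (S407, F4095). Machine vertices: (71.0540,118.9753) → (9.2556,151.7061). Open path.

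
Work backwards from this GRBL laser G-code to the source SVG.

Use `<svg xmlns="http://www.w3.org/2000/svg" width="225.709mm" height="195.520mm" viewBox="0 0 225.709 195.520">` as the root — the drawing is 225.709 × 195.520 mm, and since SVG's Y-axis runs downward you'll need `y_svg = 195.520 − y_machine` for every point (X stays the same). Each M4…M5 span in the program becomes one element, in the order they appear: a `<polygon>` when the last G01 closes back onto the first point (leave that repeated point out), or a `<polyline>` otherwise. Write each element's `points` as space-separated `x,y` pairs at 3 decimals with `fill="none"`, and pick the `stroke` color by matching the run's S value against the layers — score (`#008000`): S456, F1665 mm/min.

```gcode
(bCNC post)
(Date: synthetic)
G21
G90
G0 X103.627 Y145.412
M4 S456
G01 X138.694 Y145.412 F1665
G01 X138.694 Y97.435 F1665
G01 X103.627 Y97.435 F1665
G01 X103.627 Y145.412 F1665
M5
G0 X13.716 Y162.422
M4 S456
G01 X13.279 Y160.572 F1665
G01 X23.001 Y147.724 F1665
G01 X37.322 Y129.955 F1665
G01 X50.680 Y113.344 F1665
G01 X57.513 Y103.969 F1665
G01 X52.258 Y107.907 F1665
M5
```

Each laser-on run becomes one SVG element. Flip Y back into SVG space with y_svg = 195.520 − y_machine. Every run uses S456, so all elements get stroke `#008000` (score).

Run 1: The run returns to its start, so emit a `<polygon>` with points (Y-flipped): 103.627,50.108 138.694,50.108 138.694,98.085 103.627,98.085.

Run 2: The run is open, so emit a `<polyline>` with points (Y-flipped): 13.716,33.098 13.279,34.948 23.001,47.796 37.322,65.565 50.680,82.176 57.513,91.551 52.258,87.613.

<svg xmlns="http://www.w3.org/2000/svg" width="225.709mm" height="195.520mm" viewBox="0 0 225.709 195.520">
  <polygon points="103.627,50.108 138.694,50.108 138.694,98.085 103.627,98.085" fill="none" stroke="#008000"/>
  <polyline points="13.716,33.098 13.279,34.948 23.001,47.796 37.322,65.565 50.680,82.176 57.513,91.551 52.258,87.613" fill="none" stroke="#008000"/>
</svg>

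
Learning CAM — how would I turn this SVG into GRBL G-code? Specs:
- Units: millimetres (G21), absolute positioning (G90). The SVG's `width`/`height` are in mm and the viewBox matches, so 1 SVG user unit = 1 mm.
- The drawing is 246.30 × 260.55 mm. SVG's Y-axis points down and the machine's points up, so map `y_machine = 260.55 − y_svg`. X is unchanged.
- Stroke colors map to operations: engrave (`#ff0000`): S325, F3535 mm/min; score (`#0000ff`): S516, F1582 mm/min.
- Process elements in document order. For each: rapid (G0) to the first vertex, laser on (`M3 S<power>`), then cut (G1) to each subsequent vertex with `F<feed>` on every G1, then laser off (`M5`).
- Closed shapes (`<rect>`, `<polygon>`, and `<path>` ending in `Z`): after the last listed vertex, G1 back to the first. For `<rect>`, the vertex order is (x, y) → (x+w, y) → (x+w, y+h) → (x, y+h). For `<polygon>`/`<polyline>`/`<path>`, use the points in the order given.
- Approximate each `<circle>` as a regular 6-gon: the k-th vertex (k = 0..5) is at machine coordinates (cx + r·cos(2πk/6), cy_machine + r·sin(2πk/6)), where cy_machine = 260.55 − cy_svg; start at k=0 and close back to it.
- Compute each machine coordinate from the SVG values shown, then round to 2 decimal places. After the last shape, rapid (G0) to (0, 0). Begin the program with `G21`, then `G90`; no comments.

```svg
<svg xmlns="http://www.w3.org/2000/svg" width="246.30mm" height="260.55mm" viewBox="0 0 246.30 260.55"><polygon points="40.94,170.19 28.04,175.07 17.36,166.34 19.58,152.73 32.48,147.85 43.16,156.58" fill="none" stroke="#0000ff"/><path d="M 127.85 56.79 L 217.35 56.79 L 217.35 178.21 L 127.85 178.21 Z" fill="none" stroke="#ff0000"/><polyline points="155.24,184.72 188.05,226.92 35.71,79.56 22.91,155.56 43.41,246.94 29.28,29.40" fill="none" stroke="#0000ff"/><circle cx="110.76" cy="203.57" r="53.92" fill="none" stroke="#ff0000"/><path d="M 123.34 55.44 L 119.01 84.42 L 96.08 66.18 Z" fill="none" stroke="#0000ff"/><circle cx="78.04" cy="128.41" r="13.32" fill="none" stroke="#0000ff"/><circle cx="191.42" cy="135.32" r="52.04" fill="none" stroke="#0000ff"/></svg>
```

viewBox `0 0 246.30 260.55` with mm width/height → 1 unit = 1 mm. Flip: y_m = 260.55 − y_svg.

**Shape 1** — `<polygon>` regular polygon, stroke `#0000ff` → score (S516, F1582). Machine vertices: (40.94,90.36) → (28.04,85.48) → (17.36,94.21) → (19.58,107.82) → (32.48,112.70) → (43.16,103.97) → (40.94,90.36). Closed: final G1 returns to the first vertex.

**Shape 2** — `<path>` rectangle, stroke `#ff0000` → engrave (S325, F3535). Machine vertices: (127.85,203.76) → (217.35,203.76) → (217.35,82.34) → (127.85,82.34) → (127.85,203.76). Closed: final G1 returns to the first vertex.

**Shape 3** — `<polyline>` open polyline, stroke `#0000ff` → score (S516, F1582). Machine vertices: (155.24,75.83) → (188.05,33.63) → (35.71,180.99) → (22.91,104.99) → (43.41,13.61) → (29.28,231.15). Open path.

**Shape 4** — `<circle>` circle, stroke `#ff0000` → engrave (S325, F3535). Machine vertices: (164.68,56.98) → (137.72,103.68) → (83.80,103.68) → (56.84,56.98) → (83.80,10.28) → (137.72,10.28) → (164.68,56.98). Closed: final G1 returns to the first vertex.

**Shape 5** — `<path>` regular polygon, stroke `#0000ff` → score (S516, F1582). Machine vertices: (123.34,205.11) → (119.01,176.13) → (96.08,194.37) → (123.34,205.11). Closed: final G1 returns to the first vertex.

**Shape 6** — `<circle>` circle, stroke `#0000ff` → score (S516, F1582). Machine vertices: (91.36,132.14) → (84.70,143.68) → (71.38,143.68) → (64.72,132.14) → (71.38,120.60) → (84.70,120.60) → (91.36,132.14). Closed: final G1 returns to the first vertex.

**Shape 7** — `<circle>` circle, stroke `#0000ff` → score (S516, F1582). Machine vertices: (243.46,125.23) → (217.44,170.30) → (165.40,170.30) → (139.38,125.23) → (165.40,80.16) → (217.44,80.16) → (243.46,125.23). Closed: final G1 returns to the first vertex.

G21
G90
G0 X40.94 Y90.36
M3 S516
G1 X28.04 Y85.48 F1582
G1 X17.36 Y94.21 F1582
G1 X19.58 Y107.82 F1582
G1 X32.48 Y112.70 F1582
G1 X43.16 Y103.97 F1582
G1 X40.94 Y90.36 F1582
M5
G0 X127.85 Y203.76
M3 S325
G1 X217.35 Y203.76 F3535
G1 X217.35 Y82.34 F3535
G1 X127.85 Y82.34 F3535
G1 X127.85 Y203.76 F3535
M5
G0 X155.24 Y75.83
M3 S516
G1 X188.05 Y33.63 F1582
G1 X35.71 Y180.99 F1582
G1 X22.91 Y104.99 F1582
G1 X43.41 Y13.61 F1582
G1 X29.28 Y231.15 F1582
M5
G0 X164.68 Y56.98
M3 S325
G1 X137.72 Y103.68 F3535
G1 X83.80 Y103.68 F3535
G1 X56.84 Y56.98 F3535
G1 X83.80 Y10.28 F3535
G1 X137.72 Y10.28 F3535
G1 X164.68 Y56.98 F3535
M5
G0 X123.34 Y205.11
M3 S516
G1 X119.01 Y176.13 F1582
G1 X96.08 Y194.37 F1582
G1 X123.34 Y205.11 F1582
M5
G0 X91.36 Y132.14
M3 S516
G1 X84.70 Y143.68 F1582
G1 X71.38 Y143.68 F1582
G1 X64.72 Y132.14 F1582
G1 X71.38 Y120.60 F1582
G1 X84.70 Y120.60 F1582
G1 X91.36 Y132.14 F1582
M5
G0 X243.46 Y125.23
M3 S516
G1 X217.44 Y170.30 F1582
G1 X165.40 Y170.30 F1582
G1 X139.38 Y125.23 F1582
G1 X165.40 Y80.16 F1582
G1 X217.44 Y80.16 F1582
G1 X243.46 Y125.23 F1582
M5
G0 X0.00 Y0.00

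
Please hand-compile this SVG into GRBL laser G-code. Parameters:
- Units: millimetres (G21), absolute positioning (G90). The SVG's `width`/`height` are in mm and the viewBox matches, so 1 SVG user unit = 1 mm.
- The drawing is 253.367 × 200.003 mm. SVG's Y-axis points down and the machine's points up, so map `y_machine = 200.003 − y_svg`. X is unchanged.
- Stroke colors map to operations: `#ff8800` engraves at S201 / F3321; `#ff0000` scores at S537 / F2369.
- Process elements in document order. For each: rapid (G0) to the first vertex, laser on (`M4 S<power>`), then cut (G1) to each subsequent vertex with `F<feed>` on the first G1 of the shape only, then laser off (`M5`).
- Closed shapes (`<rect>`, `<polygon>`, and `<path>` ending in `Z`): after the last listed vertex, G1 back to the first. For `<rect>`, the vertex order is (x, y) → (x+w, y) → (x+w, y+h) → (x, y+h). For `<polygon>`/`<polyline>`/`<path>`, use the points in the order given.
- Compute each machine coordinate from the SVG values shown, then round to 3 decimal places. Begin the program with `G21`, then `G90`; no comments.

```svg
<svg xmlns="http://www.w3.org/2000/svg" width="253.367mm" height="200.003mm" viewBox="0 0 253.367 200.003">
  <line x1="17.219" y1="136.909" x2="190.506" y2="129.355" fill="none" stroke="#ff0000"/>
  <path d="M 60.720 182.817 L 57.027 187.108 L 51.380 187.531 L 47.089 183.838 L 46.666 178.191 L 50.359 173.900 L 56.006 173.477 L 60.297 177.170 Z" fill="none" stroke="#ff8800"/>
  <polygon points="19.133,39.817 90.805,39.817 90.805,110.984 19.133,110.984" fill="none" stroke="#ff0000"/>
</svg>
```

Since the viewBox matches the mm dimensions, user units are millimetres directly. The only transform is the Y-flip y_m = 200.003 − y_svg.

Shape 1 is a line segment drawn with `<line>`. Its stroke #ff0000 means score at S537, F2369. After flipping Y the toolpath is (17.219,63.094) → (190.506,70.648).

Shape 2 is a regular polygon drawn with `<path>`. Its stroke #ff8800 means engrave at S201, F3321. After flipping Y the toolpath is (60.720,17.186) → (57.027,12.895) → (51.380,12.472) → (47.089,16.165) → (46.666,21.812) → (50.359,26.103) → (56.006,26.526) → (60.297,22.833) → (60.720,17.186), returning to the start.

Shape 3 is a rectangle drawn with `<polygon>`. Its stroke #ff0000 means score at S537, F2369. After flipping Y the toolpath is (19.133,160.186) → (90.805,160.186) → (90.805,89.019) → (19.133,89.019) → (19.133,160.186), returning to the start.

G21
G90
G0 X17.219 Y63.094
M4 S537
G1 X190.506 Y70.648 F2369
M5
G0 X60.720 Y17.186
M4 S201
G1 X57.027 Y12.895 F3321
G1 X51.380 Y12.472
G1 X47.089 Y16.165
G1 X46.666 Y21.812
G1 X50.359 Y26.103
G1 X56.006 Y26.526
G1 X60.297 Y22.833
G1 X60.720 Y17.186
M5
G0 X19.133 Y160.186
M4 S537
G1 X90.805 Y160.186 F2369
G1 X90.805 Y89.019
G1 X19.133 Y89.019
G1 X19.133 Y160.186
M5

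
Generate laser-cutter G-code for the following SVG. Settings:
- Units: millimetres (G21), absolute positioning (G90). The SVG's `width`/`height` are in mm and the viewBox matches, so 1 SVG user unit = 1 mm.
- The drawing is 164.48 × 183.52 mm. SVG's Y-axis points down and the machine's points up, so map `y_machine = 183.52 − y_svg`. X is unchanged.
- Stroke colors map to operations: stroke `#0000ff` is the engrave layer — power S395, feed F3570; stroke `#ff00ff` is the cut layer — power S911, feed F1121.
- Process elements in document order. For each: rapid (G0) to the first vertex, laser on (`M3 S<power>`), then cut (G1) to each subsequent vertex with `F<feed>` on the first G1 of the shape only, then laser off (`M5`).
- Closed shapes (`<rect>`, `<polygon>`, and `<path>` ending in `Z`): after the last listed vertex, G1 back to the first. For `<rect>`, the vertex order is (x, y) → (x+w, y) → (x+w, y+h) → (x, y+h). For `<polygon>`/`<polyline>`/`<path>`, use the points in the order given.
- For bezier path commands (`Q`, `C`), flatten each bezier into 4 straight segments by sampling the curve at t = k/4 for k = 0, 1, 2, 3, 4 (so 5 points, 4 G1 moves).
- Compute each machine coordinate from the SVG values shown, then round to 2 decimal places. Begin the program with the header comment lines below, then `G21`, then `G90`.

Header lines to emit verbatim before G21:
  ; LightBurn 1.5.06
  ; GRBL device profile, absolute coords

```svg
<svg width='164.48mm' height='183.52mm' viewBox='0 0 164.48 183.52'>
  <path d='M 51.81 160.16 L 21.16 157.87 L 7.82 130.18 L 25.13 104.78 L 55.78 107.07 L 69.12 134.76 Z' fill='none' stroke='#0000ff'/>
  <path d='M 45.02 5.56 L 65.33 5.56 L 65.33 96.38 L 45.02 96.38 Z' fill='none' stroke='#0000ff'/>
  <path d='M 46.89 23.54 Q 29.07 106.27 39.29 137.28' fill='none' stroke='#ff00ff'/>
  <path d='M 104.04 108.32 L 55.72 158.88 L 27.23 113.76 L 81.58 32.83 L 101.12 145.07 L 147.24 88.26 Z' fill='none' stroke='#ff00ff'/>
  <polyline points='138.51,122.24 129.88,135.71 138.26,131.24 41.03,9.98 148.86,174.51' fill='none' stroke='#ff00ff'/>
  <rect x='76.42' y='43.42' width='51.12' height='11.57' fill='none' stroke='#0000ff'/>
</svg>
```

Since the viewBox matches the mm dimensions, user units are millimetres directly. The only transform is the Y-flip y_m = 183.52 − y_svg.

Shape 1 is a regular polygon drawn with `<path>`. Its stroke #0000ff means engrave at S395, F3570. After flipping Y the toolpath is (51.81,23.36) → (21.16,25.65) → (7.82,53.34) → (25.13,78.74) → (55.78,76.45) → (69.12,48.76) → (51.81,23.36), returning to the start.

Shape 2 is a rectangle drawn with `<path>`. Its stroke #0000ff means engrave at S395, F3570. After flipping Y the toolpath is (45.02,177.96) → (65.33,177.96) → (65.33,87.14) → (45.02,87.14) → (45.02,177.96), returning to the start.

Shape 3 is a quadratic bezier drawn with `<path>`. Its stroke #ff00ff means cut at S911, F1121. After flipping Y the toolpath is (46.89,159.98) → (39.73,121.85) → (36.08,90.18) → (35.93,64.98) → (39.29,46.24).

Shape 4 is a closed polygon drawn with `<path>`. Its stroke #ff00ff means cut at S911, F1121. After flipping Y the toolpath is (104.04,75.20) → (55.72,24.64) → (27.23,69.76) → (81.58,150.69) → (101.12,38.45) → (147.24,95.26) → (104.04,75.20), returning to the start.

Shape 5 is a open polyline drawn with `<polyline>`. Its stroke #ff00ff means cut at S911, F1121. After flipping Y the toolpath is (138.51,61.28) → (129.88,47.81) → (138.26,52.28) → (41.03,173.54) → (148.86,9.01).

Shape 6 is a rectangle drawn with `<rect>`. Its stroke #0000ff means engrave at S395, F3570. After flipping Y the toolpath is (76.42,140.10) → (127.54,140.10) → (127.54,128.53) → (76.42,128.53) → (76.42,140.10), returning to the start.

; LightBurn 1.5.06
; GRBL device profile, absolute coords
G21
G90
G0 X51.81 Y23.36
M3 S395
G1 X21.16 Y25.65 F3570
G1 X7.82 Y53.34
G1 X25.13 Y78.74
G1 X55.78 Y76.45
G1 X69.12 Y48.76
G1 X51.81 Y23.36
M5
G0 X45.02 Y177.96
M3 S395
G1 X65.33 Y177.96 F3570
G1 X65.33 Y87.14
G1 X45.02 Y87.14
G1 X45.02 Y177.96
M5
G0 X46.89 Y159.98
M3 S911
G1 X39.73 Y121.85 F1121
G1 X36.08 Y90.18
G1 X35.93 Y64.98
G1 X39.29 Y46.24
M5
G0 X104.04 Y75.20
M3 S911
G1 X55.72 Y24.64 F1121
G1 X27.23 Y69.76
G1 X81.58 Y150.69
G1 X101.12 Y38.45
G1 X147.24 Y95.26
G1 X104.04 Y75.20
M5
G0 X138.51 Y61.28
M3 S911
G1 X129.88 Y47.81 F1121
G1 X138.26 Y52.28
G1 X41.03 Y173.54
G1 X148.86 Y9.01
M5
G0 X76.42 Y140.10
M3 S395
G1 X127.54 Y140.10 F3570
G1 X127.54 Y128.53
G1 X76.42 Y128.53
G1 X76.42 Y140.10
M5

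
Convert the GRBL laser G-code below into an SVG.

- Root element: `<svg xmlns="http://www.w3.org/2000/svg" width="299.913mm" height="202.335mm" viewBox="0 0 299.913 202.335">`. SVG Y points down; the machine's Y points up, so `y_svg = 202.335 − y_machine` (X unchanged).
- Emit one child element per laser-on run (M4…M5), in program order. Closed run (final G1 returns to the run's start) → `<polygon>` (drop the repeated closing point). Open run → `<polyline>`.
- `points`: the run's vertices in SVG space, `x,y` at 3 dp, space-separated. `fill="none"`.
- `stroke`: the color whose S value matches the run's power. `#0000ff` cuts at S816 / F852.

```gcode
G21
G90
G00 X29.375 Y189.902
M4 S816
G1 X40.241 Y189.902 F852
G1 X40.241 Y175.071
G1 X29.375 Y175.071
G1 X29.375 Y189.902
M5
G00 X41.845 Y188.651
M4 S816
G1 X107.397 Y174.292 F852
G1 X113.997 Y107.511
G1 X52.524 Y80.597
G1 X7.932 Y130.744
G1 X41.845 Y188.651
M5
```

<svg xmlns="http://www.w3.org/2000/svg" width="299.913mm" height="202.335mm" viewBox="0 0 299.913 202.335">
  <polygon points="29.375,12.433 40.241,12.433 40.241,27.264 29.375,27.264" fill="none" stroke="#0000ff"/>
  <polygon points="41.845,13.684 107.397,28.043 113.997,94.824 52.524,121.738 7.932,71.591" fill="none" stroke="#0000ff"/>
</svg>

Machine Y-up, SVG Y-down with viewBox height 202.335, so y_svg = 202.335 − y_machine; X carries over. Every run uses S816, so all elements get stroke `#0000ff` (cut).

Run 1: The run returns to its start, so emit a `<polygon>` with points (Y-flipped): 29.375,12.433 40.241,12.433 40.241,27.264 29.375,27.264.

Run 2: The run returns to its start, so emit a `<polygon>` with points (Y-flipped): 41.845,13.684 107.397,28.043 113.997,94.824 52.524,121.738 7.932,71.591.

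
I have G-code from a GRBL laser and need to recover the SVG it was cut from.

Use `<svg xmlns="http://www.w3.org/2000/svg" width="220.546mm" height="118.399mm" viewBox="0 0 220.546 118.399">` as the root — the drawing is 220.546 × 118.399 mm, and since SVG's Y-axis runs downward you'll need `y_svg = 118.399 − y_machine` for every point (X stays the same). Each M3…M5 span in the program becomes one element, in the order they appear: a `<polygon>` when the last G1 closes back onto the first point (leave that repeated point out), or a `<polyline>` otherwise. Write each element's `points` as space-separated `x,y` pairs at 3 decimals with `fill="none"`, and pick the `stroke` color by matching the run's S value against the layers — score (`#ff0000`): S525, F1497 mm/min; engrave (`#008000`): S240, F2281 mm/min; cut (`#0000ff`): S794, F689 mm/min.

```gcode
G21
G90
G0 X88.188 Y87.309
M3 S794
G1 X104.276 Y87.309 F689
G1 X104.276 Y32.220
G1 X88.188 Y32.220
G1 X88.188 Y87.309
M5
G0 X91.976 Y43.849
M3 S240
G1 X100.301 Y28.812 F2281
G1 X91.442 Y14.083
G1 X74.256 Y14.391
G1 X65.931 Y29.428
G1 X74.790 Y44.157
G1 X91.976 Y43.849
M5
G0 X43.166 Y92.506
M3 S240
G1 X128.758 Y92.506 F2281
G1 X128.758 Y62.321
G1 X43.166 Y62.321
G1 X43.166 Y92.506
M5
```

y_svg = 118.399 − y_m.

[1] S794→`#0000ff` (cut); closed run; points: 88.188,31.090 104.276,31.090 104.276,86.179 88.188,86.179

[2] S240→`#008000` (engrave); closed run; points: 91.976,74.550 100.301,89.587 91.442,104.316 74.256,104.008 65.931,88.971 74.790,74.242

[3] S240→`#008000` (engrave); closed run; points: 43.166,25.893 128.758,25.893 128.758,56.078 43.166,56.078

<svg xmlns="http://www.w3.org/2000/svg" width="220.546mm" height="118.399mm" viewBox="0 0 220.546 118.399">
  <polygon points="88.188,31.090 104.276,31.090 104.276,86.179 88.188,86.179" fill="none" stroke="#0000ff"/>
  <polygon points="91.976,74.550 100.301,89.587 91.442,104.316 74.256,104.008 65.931,88.971 74.790,74.242" fill="none" stroke="#008000"/>
  <polygon points="43.166,25.893 128.758,25.893 128.758,56.078 43.166,56.078" fill="none" stroke="#008000"/>
</svg>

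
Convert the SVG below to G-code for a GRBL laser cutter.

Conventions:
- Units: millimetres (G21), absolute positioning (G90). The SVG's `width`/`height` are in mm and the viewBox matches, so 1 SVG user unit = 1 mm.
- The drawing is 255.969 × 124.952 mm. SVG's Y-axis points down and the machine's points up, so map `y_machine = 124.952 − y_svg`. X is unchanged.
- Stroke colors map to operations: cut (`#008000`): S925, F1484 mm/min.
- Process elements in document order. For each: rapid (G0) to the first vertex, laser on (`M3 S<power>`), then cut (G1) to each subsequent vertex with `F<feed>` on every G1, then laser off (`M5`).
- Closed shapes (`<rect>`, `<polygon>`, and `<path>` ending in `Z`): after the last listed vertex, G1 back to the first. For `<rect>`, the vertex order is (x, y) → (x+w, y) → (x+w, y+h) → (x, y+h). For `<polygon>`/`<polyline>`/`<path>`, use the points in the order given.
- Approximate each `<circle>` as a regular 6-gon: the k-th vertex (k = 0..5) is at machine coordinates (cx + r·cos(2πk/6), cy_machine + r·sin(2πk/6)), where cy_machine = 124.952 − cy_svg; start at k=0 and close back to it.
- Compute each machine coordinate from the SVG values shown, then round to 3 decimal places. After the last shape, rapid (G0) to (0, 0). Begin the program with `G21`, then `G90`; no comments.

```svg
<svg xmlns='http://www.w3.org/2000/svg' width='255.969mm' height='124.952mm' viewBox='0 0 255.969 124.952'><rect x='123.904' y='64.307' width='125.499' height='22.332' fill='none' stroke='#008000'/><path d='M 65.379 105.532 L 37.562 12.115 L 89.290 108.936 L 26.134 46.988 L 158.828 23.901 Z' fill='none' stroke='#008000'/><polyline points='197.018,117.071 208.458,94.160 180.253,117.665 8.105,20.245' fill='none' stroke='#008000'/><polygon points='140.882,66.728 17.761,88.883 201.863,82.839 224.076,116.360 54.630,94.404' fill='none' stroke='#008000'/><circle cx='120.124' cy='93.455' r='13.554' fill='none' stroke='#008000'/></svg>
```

G21
G90
G0 X123.904 Y60.645
M3 S925
G1 X249.403 Y60.645 F1484
G1 X249.403 Y38.313 F1484
G1 X123.904 Y38.313 F1484
G1 X123.904 Y60.645 F1484
M5
G0 X65.379 Y19.420
M3 S925
G1 X37.562 Y112.837 F1484
G1 X89.290 Y16.016 F1484
G1 X26.134 Y77.964 F1484
G1 X158.828 Y101.051 F1484
G1 X65.379 Y19.420 F1484
M5
G0 X197.018 Y7.881
M3 S925
G1 X208.458 Y30.792 F1484
G1 X180.253 Y7.287 F1484
G1 X8.105 Y104.707 F1484
M5
G0 X140.882 Y58.224
M3 S925
G1 X17.761 Y36.069 F1484
G1 X201.863 Y42.113 F1484
G1 X224.076 Y8.592 F1484
G1 X54.630 Y30.548 F1484
G1 X140.882 Y58.224 F1484
M5
G0 X133.678 Y31.497
M3 S925
G1 X126.901 Y43.235 F1484
G1 X113.347 Y43.235 F1484
G1 X106.570 Y31.497 F1484
G1 X113.347 Y19.759 F1484
G1 X126.901 Y19.759 F1484
G1 X133.678 Y31.497 F1484
M5
G0 X0.000 Y0.000

viewBox `0 0 255.969 124.952` with mm width/height → 1 unit = 1 mm. Flip: y_m = 124.952 − y_svg.

**Shape 1** — `<rect>` rectangle, stroke `#008000` → cut (S925, F1484). Machine vertices: (123.904,60.645) → (249.403,60.645) → (249.403,38.313) → (123.904,38.313) → (123.904,60.645). Closed: final G1 returns to the first vertex.

**Shape 2** — `<path>` closed polygon, stroke `#008000` → cut (S925, F1484). Machine vertices: (65.379,19.420) → (37.562,112.837) → (89.290,16.016) → (26.134,77.964) → (158.828,101.051) → (65.379,19.420). Closed: final G1 returns to the first vertex.

**Shape 3** — `<polyline>` open polyline, stroke `#008000` → cut (S925, F1484). Machine vertices: (197.018,7.881) → (208.458,30.792) → (180.253,7.287) → (8.105,104.707). Open path.

**Shape 4** — `<polygon>` closed polygon, stroke `#008000` → cut (S925, F1484). Machine vertices: (140.882,58.224) → (17.761,36.069) → (201.863,42.113) → (224.076,8.592) → (54.630,30.548) → (140.882,58.224). Closed: final G1 returns to the first vertex.

**Shape 5** — `<circle>` circle, stroke `#008000` → cut (S925, F1484). Machine vertices: (133.678,31.497) → (126.901,43.235) → (113.347,43.235) → (106.570,31.497) → (113.347,19.759) → (126.901,19.759) → (133.678,31.497). Closed: final G1 returns to the first vertex.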